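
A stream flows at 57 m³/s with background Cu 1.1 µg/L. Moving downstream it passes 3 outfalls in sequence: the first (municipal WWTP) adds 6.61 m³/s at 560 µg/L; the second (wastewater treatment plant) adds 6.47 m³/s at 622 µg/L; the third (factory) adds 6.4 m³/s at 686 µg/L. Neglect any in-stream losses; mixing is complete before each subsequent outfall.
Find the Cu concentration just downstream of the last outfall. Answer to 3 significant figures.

159 µg/L

Outfall 1: combined Q = 63.61 m³/s; C = (57.00·1.100 + 6.610·560.0)/63.61 = 59.18 µg/L.
Outfall 2: combined Q = 70.08 m³/s; C = (63.61·59.18 + 6.470·622.0)/70.08 = 111.1 µg/L.
Outfall 3: combined Q = 76.48 m³/s; C = (70.08·111.1 + 6.400·686.0)/76.48 = 159.2 µg/L.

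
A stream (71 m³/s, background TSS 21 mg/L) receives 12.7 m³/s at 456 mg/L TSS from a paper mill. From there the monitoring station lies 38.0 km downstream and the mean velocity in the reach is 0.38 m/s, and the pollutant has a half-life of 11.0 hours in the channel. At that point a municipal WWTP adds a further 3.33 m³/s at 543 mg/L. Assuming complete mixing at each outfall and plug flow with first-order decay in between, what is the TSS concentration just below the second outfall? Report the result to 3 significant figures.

35.3 mg/L

Conservation of mass: C = (71.00·21.00 + 12.70·456.0) / 83.70 = 7282/83.70 = 87.00 mg/L; combined flow 83.70 m³/s.
Travel time t = 38.0·1000 / 0.38 = 100000 s = 27.78 h.
Half-life 11.0 h → k = ln 2 / 11.0 = 0.06301 h⁻¹ = 1.512 d⁻¹.
After decay, C = 87.00 × e^(−kt) = 87.00 × 0.1737 = 15.11 mg/L.
Second outfall: C = (83.70·15.11 + 3.330·543.0)/87.03 = 35.31 mg/L.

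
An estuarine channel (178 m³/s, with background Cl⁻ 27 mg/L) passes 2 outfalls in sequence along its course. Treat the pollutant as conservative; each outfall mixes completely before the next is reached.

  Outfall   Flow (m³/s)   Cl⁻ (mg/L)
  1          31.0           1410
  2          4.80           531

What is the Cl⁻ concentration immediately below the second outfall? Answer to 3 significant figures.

Outfall 1: combined Q = 209.0 m³/s; C = (178.0·27.00 + 31.00·1410)/209.0 = 232.1 mg/L.
Outfall 2: combined Q = 213.8 m³/s; C = (209.0·232.1 + 4.800·531.0)/213.8 = 238.8 mg/L.

239 mg/L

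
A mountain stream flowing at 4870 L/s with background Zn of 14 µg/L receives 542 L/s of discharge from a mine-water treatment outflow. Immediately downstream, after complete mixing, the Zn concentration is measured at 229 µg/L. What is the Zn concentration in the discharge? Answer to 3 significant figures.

2160 µg/L

Mass balance: 4870·14.00 + 542.0·Cₑ = 5412·229.0
→ Cₑ = (5412·229.0 − 4870·14.00) / 542.0 = 2161 µg/L.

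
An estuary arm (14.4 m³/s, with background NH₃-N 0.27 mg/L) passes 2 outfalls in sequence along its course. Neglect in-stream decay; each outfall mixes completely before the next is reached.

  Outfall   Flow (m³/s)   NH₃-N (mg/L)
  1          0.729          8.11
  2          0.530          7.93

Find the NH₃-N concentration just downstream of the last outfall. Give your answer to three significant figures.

0.894 mg/L

Below outfall 1: Q → 15.13 m³/s, C = (14.40·0.2700 + 0.7290·8.110)/15.13 = 0.6478 mg/L.
Below outfall 2: Q → 15.66 m³/s, C = (15.13·0.6478 + 0.5300·7.930)/15.66 = 0.8943 mg/L.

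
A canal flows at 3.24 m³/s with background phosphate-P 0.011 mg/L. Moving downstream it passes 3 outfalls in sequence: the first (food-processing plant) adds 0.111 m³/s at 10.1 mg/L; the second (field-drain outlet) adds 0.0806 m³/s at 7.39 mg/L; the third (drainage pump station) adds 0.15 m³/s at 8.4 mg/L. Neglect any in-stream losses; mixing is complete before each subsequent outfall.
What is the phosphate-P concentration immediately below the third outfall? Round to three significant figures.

After outfall 1: Q = 3.240 + 0.1110 = 3.351 m³/s; C = (3.240·0.01100 + 0.1110·10.10)/3.351 = 0.3452 mg/L.
After outfall 2: Q = 3.351 + 0.08060 = 3.432 m³/s; C = (3.351·0.3452 + 0.08060·7.390)/3.432 = 0.5107 mg/L.
After outfall 3: Q = 3.432 + 0.1500 = 3.582 m³/s; C = (3.432·0.5107 + 0.1500·8.400)/3.582 = 0.8411 mg/L.

0.841 mg/L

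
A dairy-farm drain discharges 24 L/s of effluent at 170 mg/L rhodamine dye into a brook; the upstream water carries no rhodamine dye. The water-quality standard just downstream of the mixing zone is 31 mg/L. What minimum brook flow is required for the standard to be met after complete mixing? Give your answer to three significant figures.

108 L/s

Set C_mix = 31: (Q·0 + 24.00·170.0) / (Q + 24.00) = 31
→ Q = 24.00·(170.0 − 31)/(31 − 0) = 107.6 L/s.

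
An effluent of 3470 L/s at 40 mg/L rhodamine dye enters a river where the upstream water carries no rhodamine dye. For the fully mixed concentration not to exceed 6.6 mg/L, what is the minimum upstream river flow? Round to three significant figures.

Set C_mix = 6.6: (Q·0 + 3470·40.00) / (Q + 3470) = 6.6
→ Q = 3470·(40.00 − 6.6)/(6.6 − 0) = 17560 L/s.

17600 L/s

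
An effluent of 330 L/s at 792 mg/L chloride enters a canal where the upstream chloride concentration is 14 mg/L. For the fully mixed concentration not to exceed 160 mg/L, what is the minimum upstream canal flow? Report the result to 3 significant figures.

Set C_mix = 160: (Q·14.00 + 330.0·792.0) / (Q + 330.0) = 160
→ Q = 330.0·(792.0 − 160)/(160 − 14.00) = 1428 L/s.

1430 L/s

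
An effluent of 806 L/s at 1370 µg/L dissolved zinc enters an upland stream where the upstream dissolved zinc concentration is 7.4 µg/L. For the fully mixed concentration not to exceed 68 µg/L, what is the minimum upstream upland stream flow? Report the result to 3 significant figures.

17300 L/s

Set C_mix = 68: (Q·7.400 + 806.0·1370) / (Q + 806.0) = 68
→ Q = 806.0·(1370 − 68)/(68 − 7.400) = 17320 L/s.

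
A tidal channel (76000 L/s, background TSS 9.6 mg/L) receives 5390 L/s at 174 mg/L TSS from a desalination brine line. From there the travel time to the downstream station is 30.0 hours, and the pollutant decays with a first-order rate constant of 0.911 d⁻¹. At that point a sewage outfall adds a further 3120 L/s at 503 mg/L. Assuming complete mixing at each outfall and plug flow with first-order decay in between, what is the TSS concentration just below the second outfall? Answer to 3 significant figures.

Conservation of mass: C = (76000·9.600 + 5390·174.0) / 81390 = 1667000/81390 = 20.49 mg/L; combined flow 81390 L/s.
Applying C = C₀e^(−kt): 20.49 × 0.3202 = 6.560 mg/L.
At the second outfall, C = (81390·6.560 + 3120·503.0) / (81390 + 3120) = 24.89 mg/L.

24.9 mg/L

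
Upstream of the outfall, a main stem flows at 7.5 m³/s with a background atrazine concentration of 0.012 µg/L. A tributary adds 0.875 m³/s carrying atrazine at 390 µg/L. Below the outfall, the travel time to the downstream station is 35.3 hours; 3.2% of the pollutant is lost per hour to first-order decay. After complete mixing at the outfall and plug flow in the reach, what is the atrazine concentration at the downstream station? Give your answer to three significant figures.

Flow-weighted average: C = (7.500·0.01200 + 0.8750·390.0) / 8.375 = 341.3/8.375 = 40.76 µg/L.
3.2%/h lost → k = −ln(1 − 0.032) = 0.03252 h⁻¹.
First-order decay: C = 40.76·exp(−k·t) = 40.76·0.3172 = 12.93 µg/L.

12.9 µg/L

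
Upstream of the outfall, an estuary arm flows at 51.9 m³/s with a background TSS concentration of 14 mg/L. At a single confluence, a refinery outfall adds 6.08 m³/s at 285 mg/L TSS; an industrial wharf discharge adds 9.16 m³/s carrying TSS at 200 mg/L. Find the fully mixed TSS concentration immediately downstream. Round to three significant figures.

Mixed concentration C = ΣQC/ΣQ = (51.90·14.00 + 6.080·285.0 + 9.160·200.0) / 67.14 = 4291/67.14 = 63.92 mg/L.

63.9 mg/L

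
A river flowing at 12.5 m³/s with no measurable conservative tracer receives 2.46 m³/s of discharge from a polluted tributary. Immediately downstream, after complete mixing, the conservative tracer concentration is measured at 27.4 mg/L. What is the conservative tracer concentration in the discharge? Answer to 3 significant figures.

167 mg/L

Mass balance: 12.50·0 + 2.460·Cₑ = 14.96·27.40
→ Cₑ = (14.96·27.40 − 12.50·0) / 2.460 = 166.6 mg/L.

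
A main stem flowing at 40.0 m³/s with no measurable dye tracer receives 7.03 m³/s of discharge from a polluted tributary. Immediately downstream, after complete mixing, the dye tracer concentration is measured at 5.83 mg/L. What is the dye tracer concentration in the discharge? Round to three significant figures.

Mass balance: 40.00·0 + 7.030·Cₑ = 47.03·5.830
→ Cₑ = (47.03·5.830 − 40.00·0) / 7.030 = 39.00 mg/L.

39.0 mg/L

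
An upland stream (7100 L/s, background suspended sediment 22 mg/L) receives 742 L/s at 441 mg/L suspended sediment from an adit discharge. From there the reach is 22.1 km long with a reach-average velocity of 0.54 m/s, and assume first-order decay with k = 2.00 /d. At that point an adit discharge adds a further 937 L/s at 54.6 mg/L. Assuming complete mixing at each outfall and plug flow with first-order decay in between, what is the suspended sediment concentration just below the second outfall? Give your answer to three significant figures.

Mass balance: C = (7100·22.00 + 742.0·441.0) / 7842 = 483400/7842 = 61.65 mg/L; combined flow 7842 L/s.
Travel time t = 22.1·1000 / 0.54 = 40930 s = 11.37 h.
First-order decay: C = 61.65·exp(−k·t) = 61.65·0.3878 = 23.90 mg/L.
At the second outfall, C = (7842·23.90 + 937.0·54.60) / (7842 + 937.0) = 27.18 mg/L.

27.2 mg/L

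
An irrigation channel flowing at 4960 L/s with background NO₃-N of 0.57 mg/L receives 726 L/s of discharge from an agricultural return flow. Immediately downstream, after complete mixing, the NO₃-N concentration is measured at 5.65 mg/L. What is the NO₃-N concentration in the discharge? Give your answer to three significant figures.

40.4 mg/L

Mass balance: 4960·0.5700 + 726.0·Cₑ = 5686·5.650
→ Cₑ = (5686·5.650 − 4960·0.5700) / 726.0 = 40.36 mg/L.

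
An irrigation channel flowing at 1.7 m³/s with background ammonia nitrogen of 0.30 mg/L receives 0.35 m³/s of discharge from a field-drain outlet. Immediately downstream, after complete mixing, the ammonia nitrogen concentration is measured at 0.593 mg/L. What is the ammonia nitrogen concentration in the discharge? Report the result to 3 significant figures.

Mass balance: 1.700·0.3000 + 0.3500·Cₑ = 2.050·0.5930
→ Cₑ = (2.050·0.5930 − 1.700·0.3000) / 0.3500 = 2.016 mg/L.

2.02 mg/L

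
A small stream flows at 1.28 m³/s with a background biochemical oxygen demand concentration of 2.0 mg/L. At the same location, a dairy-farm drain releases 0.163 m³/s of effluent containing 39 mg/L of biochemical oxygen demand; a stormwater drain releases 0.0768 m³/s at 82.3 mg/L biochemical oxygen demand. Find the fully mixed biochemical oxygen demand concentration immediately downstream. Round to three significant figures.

Conservation of mass: C = (1.280·2.000 + 0.1630·39.00 + 0.07680·82.30) / 1.520 = 15.24/1.520 = 10.03 mg/L.

10.0 mg/L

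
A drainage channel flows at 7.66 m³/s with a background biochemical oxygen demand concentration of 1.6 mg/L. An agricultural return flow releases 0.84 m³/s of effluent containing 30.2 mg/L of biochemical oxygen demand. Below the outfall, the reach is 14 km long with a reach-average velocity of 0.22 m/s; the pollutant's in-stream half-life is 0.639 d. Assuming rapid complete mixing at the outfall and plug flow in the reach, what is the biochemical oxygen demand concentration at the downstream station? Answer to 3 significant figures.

Flow-weighted average: C = (7.660·1.600 + 0.8400·30.20) / 8.500 = 37.62/8.500 = 4.426 mg/L.
Travel time t = 14·1000 / 0.22 = 63640 s = 17.68 h.
Half-life 0.639 d → k = ln 2 / 0.639 = 1.085 d⁻¹.
First-order decay: C = 4.426·exp(−k·t) = 4.426·0.4498 = 1.991 mg/L.

1.99 mg/L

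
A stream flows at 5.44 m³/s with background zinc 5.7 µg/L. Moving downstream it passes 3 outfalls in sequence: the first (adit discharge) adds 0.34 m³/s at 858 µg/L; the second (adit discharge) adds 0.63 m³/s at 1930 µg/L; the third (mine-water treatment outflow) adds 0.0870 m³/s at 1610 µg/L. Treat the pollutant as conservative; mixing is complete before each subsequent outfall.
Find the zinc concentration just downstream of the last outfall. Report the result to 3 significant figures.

Outfall 1: combined Q = 5.780 m³/s; C = (5.440·5.700 + 0.3400·858.0)/5.780 = 55.84 µg/L.
Outfall 2: combined Q = 6.410 m³/s; C = (5.780·55.84 + 0.6300·1930)/6.410 = 240.0 µg/L.
Outfall 3: combined Q = 6.497 m³/s; C = (6.410·240.0 + 0.08700·1610)/6.497 = 258.4 µg/L.

258 µg/L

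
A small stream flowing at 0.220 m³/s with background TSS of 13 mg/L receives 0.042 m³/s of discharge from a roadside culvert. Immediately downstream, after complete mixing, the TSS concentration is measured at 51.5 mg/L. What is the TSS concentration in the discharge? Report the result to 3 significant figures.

253 mg/L

Mass balance: 0.2200·13.00 + 0.04200·Cₑ = 0.2620·51.50
→ Cₑ = (0.2620·51.50 − 0.2200·13.00) / 0.04200 = 253.2 mg/L.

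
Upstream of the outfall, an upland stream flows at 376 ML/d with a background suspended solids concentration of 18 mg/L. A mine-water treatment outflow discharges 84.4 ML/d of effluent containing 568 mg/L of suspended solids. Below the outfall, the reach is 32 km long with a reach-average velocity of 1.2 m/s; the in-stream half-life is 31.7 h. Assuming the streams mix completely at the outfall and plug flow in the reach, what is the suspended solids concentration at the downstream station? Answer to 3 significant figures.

101 mg/L

Mass balance: C = (376.0·18.00 + 84.40·568.0) / 460.4 = 54710/460.4 = 118.8 mg/L.
Travel time t = 32·1000 / 1.2 = 26670 s = 7.407 h.
Half-life 31.7 h → k = ln 2 / 31.7 = 0.02187 h⁻¹ = 0.5248 d⁻¹.
Decay over the reach: 118.8·exp(−kt) = 118.8·0.8505 = 101.1 mg/L.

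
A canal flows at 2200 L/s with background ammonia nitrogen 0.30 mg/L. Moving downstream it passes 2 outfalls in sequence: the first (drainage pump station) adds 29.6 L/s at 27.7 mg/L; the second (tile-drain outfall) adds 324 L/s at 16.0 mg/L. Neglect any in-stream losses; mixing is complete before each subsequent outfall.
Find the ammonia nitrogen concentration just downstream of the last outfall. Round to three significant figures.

2.61 mg/L

After outfall 1: Q = 2200 + 29.60 = 2230 L/s; C = (2200·0.3000 + 29.60·27.70)/2230 = 0.6638 mg/L.
After outfall 2: Q = 2230 + 324.0 = 2554 L/s; C = (2230·0.6638 + 324.0·16.00)/2554 = 2.610 mg/L.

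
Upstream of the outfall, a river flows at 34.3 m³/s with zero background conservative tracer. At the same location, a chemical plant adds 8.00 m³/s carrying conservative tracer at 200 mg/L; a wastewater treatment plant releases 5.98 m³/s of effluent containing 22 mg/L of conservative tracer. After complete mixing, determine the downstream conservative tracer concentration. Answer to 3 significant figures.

Mass balance: C = (34.30·0 + 8.000·200.0 + 5.980·22.00) / 48.28 = 1732/48.28 = 35.86 mg/L.

35.9 mg/L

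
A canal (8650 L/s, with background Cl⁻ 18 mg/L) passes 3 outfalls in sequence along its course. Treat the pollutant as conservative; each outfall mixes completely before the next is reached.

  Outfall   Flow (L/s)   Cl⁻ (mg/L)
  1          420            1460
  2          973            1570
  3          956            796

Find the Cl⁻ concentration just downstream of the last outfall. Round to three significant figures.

After outfall 1: Q = 8650 + 420.0 = 9070 L/s; C = (8650·18.00 + 420.0·1460)/9070 = 84.77 mg/L.
After outfall 2: Q = 9070 + 973.0 = 10040 L/s; C = (9070·84.77 + 973.0·1570)/10040 = 228.7 mg/L.
After outfall 3: Q = 10040 + 956.0 = 11000 L/s; C = (10040·228.7 + 956.0·796.0)/11000 = 278.0 mg/L.

278 mg/L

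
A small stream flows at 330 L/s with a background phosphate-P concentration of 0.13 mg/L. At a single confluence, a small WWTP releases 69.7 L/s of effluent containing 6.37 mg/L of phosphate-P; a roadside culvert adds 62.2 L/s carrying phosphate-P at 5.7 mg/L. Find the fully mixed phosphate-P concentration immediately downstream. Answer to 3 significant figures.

Conservation of mass: C = (330.0·0.1300 + 69.70·6.370 + 62.20·5.700) / 461.9 = 841.4/461.9 = 1.822 mg/L.

1.82 mg/L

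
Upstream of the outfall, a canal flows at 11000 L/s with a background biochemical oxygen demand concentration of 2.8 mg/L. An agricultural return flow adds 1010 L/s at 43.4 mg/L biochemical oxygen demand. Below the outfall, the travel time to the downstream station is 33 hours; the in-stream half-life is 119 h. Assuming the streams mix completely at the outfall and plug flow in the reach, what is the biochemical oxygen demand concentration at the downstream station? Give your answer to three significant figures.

After mixing, C = (11000·2.800 + 1010·43.40) / 12010 = 74630/12010 = 6.214 mg/L.
Half-life 119 h → k = ln 2 / 119 = 0.005825 h⁻¹ = 0.1398 d⁻¹.
After decay, C = 6.214 × e^(−kt) = 6.214 × 0.8251 = 5.128 mg/L.

5.13 mg/L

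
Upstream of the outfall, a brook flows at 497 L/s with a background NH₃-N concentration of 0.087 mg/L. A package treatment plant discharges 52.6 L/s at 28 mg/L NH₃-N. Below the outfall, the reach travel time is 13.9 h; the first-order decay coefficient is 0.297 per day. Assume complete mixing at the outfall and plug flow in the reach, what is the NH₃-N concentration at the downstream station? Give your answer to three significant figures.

2.32 mg/L

Flow-weighted average: C = (497.0·0.08700 + 52.60·28.00) / 549.6 = 1516/549.6 = 2.758 mg/L.
Applying C = C₀e^(−kt): 2.758 × 0.8420 = 2.323 mg/L.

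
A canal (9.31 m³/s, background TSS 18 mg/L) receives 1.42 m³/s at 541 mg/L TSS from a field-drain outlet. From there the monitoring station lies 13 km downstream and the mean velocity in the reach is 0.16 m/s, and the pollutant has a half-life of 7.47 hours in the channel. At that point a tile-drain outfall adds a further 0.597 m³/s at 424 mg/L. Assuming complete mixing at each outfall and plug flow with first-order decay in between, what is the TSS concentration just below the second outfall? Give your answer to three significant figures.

32.5 mg/L

Mixed concentration C = ΣQC/ΣQ = (9.310·18.00 + 1.420·541.0) / 10.73 = 935.8/10.73 = 87.21 mg/L; combined flow 10.73 m³/s.
Travel time t = 13·1000 / 0.16 = 81250 s = 22.57 h.
Half-life 7.47 h → k = ln 2 / 7.47 = 0.09279 h⁻¹ = 2.227 d⁻¹.
First-order decay: C = 87.21·exp(−k·t) = 87.21·0.1232 = 10.74 mg/L.
Second outfall: C = (10.73·10.74 + 0.5970·424.0)/11.33 = 32.52 mg/L.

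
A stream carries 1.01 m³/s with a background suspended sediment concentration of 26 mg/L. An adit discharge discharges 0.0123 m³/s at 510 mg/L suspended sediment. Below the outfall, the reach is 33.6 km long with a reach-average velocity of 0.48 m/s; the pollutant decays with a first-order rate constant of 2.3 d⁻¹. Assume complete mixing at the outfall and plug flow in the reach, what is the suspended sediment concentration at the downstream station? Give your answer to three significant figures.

4.94 mg/L

After mixing, C = (1.010·26.00 + 0.01230·510.0) / 1.022 = 32.53/1.022 = 31.82 mg/L.
Travel time t = 33.6·1000 / 0.48 = 70000 s = 19.44 h.
After decay, C = 31.82 × e^(−kt) = 31.82 × 0.1551 = 4.937 mg/L.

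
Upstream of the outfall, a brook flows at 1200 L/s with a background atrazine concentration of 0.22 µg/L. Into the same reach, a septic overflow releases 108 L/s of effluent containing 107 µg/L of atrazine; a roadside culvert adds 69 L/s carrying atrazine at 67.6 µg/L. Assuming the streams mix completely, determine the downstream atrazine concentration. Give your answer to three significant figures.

Mixed concentration C = ΣQC/ΣQ = (1200·0.2200 + 108.0·107.0 + 69.00·67.60) / 1377 = 16480/1377 = 11.97 µg/L.

12.0 µg/L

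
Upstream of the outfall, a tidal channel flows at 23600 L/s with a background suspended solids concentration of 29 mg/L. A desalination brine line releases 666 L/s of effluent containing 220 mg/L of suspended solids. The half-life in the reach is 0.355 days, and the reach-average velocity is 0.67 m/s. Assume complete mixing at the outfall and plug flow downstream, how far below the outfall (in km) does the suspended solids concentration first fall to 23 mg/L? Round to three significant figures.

Conservation of mass: C = (23600·29.00 + 666.0·220.0) / 24270 = 830900/24270 = 34.24 mg/L.
Half-life 0.355 d → k = ln 2 / 0.355 = 1.953 d⁻¹.
Set 34.24·exp(−k·t) = 23 → t = ln(34.24/23)/k = 17610 s = 4.892 h.
Distance = v·t = 0.67·17610 = 11800 m = 11.80 km.

11.8 km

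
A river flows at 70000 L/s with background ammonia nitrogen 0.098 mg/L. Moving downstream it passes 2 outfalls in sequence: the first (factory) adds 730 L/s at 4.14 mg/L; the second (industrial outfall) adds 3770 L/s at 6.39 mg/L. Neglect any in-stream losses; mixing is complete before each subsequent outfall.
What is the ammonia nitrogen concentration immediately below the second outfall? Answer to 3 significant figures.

After outfall 1: Q = 70000 + 730.0 = 70730 L/s; C = (70000·0.09800 + 730.0·4.140)/70730 = 0.1397 mg/L.
After outfall 2: Q = 70730 + 3770 = 74500 L/s; C = (70730·0.1397 + 3770·6.390)/74500 = 0.4560 mg/L.

0.456 mg/L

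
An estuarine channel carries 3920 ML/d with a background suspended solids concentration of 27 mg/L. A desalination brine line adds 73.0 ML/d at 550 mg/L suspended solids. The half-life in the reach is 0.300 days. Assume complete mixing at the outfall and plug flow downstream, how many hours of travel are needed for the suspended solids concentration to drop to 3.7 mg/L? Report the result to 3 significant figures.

23.8 h

Mixed concentration C = ΣQC/ΣQ = (3920·27.00 + 73.00·550.0) / 3993 = 146000/3993 = 36.56 mg/L.
Half-life 0.300 d → k = ln 2 / 0.300 = 2.310 d⁻¹.
36.56·exp(−k·t) = 3.7 → t = ln(36.56/3.7)/k = 85660 s = 23.79 h.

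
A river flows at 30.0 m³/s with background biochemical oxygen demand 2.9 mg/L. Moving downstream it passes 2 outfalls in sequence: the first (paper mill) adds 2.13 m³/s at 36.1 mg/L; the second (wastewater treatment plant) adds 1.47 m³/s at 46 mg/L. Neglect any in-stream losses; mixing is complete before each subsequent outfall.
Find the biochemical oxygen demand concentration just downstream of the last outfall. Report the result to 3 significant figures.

Below outfall 1: Q → 32.13 m³/s, C = (30.00·2.900 + 2.130·36.10)/32.13 = 5.101 mg/L.
Below outfall 2: Q → 33.60 m³/s, C = (32.13·5.101 + 1.470·46.00)/33.60 = 6.890 mg/L.

6.89 mg/L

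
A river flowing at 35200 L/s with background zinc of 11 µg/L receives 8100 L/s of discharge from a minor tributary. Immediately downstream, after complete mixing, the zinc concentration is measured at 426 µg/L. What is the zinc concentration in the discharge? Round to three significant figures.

2230 µg/L

Mass balance: 35200·11.00 + 8100·Cₑ = 43300·426.0
→ Cₑ = (43300·426.0 − 35200·11.00) / 8100 = 2229 µg/L.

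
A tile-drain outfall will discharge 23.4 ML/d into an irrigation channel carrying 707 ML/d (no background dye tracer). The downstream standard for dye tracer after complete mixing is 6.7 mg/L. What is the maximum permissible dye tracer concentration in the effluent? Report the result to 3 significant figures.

209 mg/L

At the limit, (Qr·Cr + Qe·Cₑ)/(Qr + Qe) = 6.7:
Cₑ = (730.4·6.7 − 707.0·0) / 23.40 = 209.1 mg/L.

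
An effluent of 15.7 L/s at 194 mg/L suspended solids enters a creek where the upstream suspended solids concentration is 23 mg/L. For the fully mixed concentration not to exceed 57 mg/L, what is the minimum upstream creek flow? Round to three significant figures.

63.3 L/s

Set C_mix = 57: (Q·23.00 + 15.70·194.0) / (Q + 15.70) = 57
→ Q = 15.70·(194.0 − 57)/(57 − 23.00) = 63.26 L/s.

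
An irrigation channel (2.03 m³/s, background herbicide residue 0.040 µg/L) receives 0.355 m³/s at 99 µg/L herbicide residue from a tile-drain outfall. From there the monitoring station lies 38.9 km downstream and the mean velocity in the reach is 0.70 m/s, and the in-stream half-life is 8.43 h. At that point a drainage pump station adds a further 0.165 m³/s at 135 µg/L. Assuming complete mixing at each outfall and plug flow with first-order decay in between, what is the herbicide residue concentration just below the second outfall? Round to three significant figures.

12.6 µg/L

Mass balance: C = (2.030·0.04000 + 0.3550·99.00) / 2.385 = 35.23/2.385 = 14.77 µg/L; combined flow 2.385 m³/s.
Travel time t = 38.9·1000 / 0.70 = 55570 s = 15.44 h.
Half-life 8.43 h → k = ln 2 / 8.43 = 0.08222 h⁻¹ = 1.973 d⁻¹.
Applying C = C₀e^(−kt): 14.77 × 0.2810 = 4.151 µg/L.
Second outfall: C = (2.385·4.151 + 0.1650·135.0)/2.550 = 12.62 µg/L.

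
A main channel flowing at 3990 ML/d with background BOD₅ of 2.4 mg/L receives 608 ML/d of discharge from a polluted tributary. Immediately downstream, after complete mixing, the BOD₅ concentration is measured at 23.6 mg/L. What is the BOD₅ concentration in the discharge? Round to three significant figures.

Mass balance: 3990·2.400 + 608.0·Cₑ = 4598·23.60
→ Cₑ = (4598·23.60 − 3990·2.400) / 608.0 = 162.7 mg/L.

163 mg/L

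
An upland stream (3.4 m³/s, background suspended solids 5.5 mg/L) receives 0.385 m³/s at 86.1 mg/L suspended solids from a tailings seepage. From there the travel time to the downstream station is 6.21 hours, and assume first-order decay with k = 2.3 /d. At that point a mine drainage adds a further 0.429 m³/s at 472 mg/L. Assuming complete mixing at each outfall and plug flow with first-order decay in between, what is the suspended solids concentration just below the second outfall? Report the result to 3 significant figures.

54.8 mg/L

Flow-weighted average: C = (3.400·5.500 + 0.3850·86.10) / 3.785 = 51.85/3.785 = 13.70 mg/L; combined flow 3.785 m³/s.
Applying C = C₀e^(−kt): 13.70 × 0.5515 = 7.555 mg/L.
At the second outfall, C = (3.785·7.555 + 0.4290·472.0) / (3.785 + 0.4290) = 54.84 mg/L.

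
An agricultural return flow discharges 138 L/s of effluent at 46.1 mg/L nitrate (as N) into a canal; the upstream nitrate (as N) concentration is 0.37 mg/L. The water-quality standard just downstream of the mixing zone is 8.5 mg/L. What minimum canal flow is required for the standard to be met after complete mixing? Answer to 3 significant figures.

638 L/s

Set C_mix = 8.5: (Q·0.3700 + 138.0·46.10) / (Q + 138.0) = 8.5
→ Q = 138.0·(46.10 − 8.5)/(8.5 − 0.3700) = 638.2 L/s.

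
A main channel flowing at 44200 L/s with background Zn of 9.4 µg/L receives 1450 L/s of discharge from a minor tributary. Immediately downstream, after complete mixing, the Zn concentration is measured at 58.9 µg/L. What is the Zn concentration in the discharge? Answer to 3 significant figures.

Mass balance: 44200·9.400 + 1450·Cₑ = 45650·58.90
→ Cₑ = (45650·58.90 − 44200·9.400) / 1450 = 1568 µg/L.

1570 µg/L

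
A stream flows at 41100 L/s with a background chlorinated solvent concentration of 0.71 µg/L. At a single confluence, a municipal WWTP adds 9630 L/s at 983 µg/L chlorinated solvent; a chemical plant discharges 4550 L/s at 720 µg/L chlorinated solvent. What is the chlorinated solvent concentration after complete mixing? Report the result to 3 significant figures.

Flow-weighted average: C = (41100·0.7100 + 9630·983.0 + 4550·720.0) / 55280 = 12770000/55280 = 231.0 µg/L.

231 µg/L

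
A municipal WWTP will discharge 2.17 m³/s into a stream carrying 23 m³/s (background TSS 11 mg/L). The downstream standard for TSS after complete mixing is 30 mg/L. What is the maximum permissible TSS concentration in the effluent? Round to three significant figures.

At the limit, (Qr·Cr + Qe·Cₑ)/(Qr + Qe) = 30:
Cₑ = (25.17·30 − 23.00·11.00) / 2.170 = 231.4 mg/L.

231 mg/L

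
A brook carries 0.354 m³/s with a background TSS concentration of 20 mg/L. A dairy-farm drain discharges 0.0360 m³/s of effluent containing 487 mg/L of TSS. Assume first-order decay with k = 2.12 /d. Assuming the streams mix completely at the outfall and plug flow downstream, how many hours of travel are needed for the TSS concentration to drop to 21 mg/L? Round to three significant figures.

12.5 h

Flow-weighted average: C = (0.3540·20.00 + 0.03600·487.0) / 0.3900 = 24.61/0.3900 = 63.11 mg/L.
63.11·exp(−k·t) = 21 → t = ln(63.11/21)/k = 44840 s = 12.46 h.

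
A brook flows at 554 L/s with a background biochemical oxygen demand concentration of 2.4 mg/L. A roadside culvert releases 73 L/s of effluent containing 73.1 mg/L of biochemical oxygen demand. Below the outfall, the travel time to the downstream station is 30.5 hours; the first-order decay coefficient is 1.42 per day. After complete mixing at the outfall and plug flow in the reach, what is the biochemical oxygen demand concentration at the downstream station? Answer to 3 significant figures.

1.75 mg/L

Flow-weighted average: C = (554.0·2.400 + 73.00·73.10) / 627.0 = 6666/627.0 = 10.63 mg/L.
Decay over the reach: 10.63·exp(−kt) = 10.63·0.1645 = 1.749 mg/L.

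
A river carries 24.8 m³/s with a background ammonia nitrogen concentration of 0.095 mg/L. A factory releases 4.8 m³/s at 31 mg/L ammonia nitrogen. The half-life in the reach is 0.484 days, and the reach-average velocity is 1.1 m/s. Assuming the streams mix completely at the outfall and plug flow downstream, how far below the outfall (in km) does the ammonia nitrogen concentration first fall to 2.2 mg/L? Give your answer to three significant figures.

After mixing, C = (24.80·0.09500 + 4.800·31.00) / 29.60 = 151.2/29.60 = 5.107 mg/L.
Half-life 0.484 d → k = ln 2 / 0.484 = 1.432 d⁻¹.
Set 5.107·exp(−k·t) = 2.2 → t = ln(5.107/2.2)/k = 50800 s = 14.11 h.
Distance = v·t = 1.1·50800 = 55880 m = 55.88 km.

55.9 km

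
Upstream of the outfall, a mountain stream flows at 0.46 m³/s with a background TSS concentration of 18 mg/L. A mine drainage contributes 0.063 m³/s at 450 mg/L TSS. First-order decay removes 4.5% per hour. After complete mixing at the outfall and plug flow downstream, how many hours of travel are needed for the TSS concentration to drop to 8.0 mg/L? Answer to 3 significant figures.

Mass balance: C = (0.4600·18.00 + 0.06300·450.0) / 0.5230 = 36.63/0.5230 = 70.04 mg/L.
4.5%/h lost → k = −ln(1 − 0.045) = 0.04604 h⁻¹.
70.04·exp(−k·t) = 8.0 → t = ln(70.04/8.0)/k = 169600 s = 47.12 h.

47.1 h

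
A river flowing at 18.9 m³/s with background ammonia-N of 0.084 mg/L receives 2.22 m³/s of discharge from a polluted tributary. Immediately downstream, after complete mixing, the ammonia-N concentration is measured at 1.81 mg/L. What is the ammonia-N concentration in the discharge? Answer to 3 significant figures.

Mass balance: 18.90·0.08400 + 2.220·Cₑ = 21.12·1.810
→ Cₑ = (21.12·1.810 − 18.90·0.08400) / 2.220 = 16.50 mg/L.

16.5 mg/L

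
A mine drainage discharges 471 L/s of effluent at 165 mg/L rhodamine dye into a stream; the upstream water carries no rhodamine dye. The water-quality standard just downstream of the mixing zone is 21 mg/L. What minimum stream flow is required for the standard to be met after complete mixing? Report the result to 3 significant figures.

Set C_mix = 21: (Q·0 + 471.0·165.0) / (Q + 471.0) = 21
→ Q = 471.0·(165.0 − 21)/(21 − 0) = 3230 L/s.

3230 L/s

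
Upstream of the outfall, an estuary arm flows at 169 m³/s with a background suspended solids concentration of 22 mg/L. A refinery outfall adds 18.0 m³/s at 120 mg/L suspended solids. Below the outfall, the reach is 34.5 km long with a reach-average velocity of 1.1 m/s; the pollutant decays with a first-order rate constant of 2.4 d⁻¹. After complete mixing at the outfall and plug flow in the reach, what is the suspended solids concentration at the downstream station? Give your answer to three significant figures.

After mixing, C = (169.0·22.00 + 18.00·120.0) / 187.0 = 5878/187.0 = 31.43 mg/L.
Travel time t = 34.5·1000 / 1.1 = 31360 s = 8.712 h.
Decay over the reach: 31.43·exp(−kt) = 31.43·0.4184 = 13.15 mg/L.

13.2 mg/L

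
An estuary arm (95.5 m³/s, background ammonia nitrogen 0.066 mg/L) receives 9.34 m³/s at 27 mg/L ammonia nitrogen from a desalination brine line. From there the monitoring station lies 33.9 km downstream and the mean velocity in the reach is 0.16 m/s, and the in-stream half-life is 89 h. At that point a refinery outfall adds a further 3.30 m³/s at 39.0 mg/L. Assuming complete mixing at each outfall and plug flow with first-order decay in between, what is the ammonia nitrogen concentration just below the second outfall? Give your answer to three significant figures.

Mass balance: C = (95.50·0.06600 + 9.340·27.00) / 104.8 = 258.5/104.8 = 2.465 mg/L; combined flow 104.8 m³/s.
Travel time t = 33.9·1000 / 0.16 = 211900 s = 58.85 h.
Half-life 89 h → k = ln 2 / 89 = 0.007788 h⁻¹ = 0.1869 d⁻¹.
After decay, C = 2.465 × e^(−kt) = 2.465 × 0.6323 = 1.559 mg/L.
Second outfall: C = (104.8·1.559 + 3.300·39.00)/108.1 = 2.702 mg/L.

2.70 mg/L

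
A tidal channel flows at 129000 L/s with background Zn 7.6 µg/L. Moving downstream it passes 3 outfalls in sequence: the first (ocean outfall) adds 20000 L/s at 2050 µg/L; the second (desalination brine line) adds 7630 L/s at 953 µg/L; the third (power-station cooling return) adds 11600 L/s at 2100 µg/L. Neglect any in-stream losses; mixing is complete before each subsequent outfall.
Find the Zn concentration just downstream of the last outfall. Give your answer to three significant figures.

438 µg/L

Below outfall 1: Q → 149000 L/s, C = (129000·7.600 + 20000·2050)/149000 = 281.7 µg/L.
Below outfall 2: Q → 156600 L/s, C = (149000·281.7 + 7630·953.0)/156600 = 314.4 µg/L.
Below outfall 3: Q → 168200 L/s, C = (156600·314.4 + 11600·2100)/168200 = 437.6 µg/L.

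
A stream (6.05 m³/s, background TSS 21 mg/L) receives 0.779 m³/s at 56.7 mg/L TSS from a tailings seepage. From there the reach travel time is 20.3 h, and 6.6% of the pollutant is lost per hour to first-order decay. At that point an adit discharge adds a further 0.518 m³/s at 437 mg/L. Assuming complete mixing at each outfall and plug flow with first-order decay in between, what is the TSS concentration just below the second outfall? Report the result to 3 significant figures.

Flow-weighted average: C = (6.050·21.00 + 0.7790·56.70) / 6.829 = 171.2/6.829 = 25.07 mg/L; combined flow 6.829 m³/s.
6.6%/h lost → k = −ln(1 − 0.066) = 0.06828 h⁻¹.
After decay, C = 25.07 × e^(−kt) = 25.07 × 0.2501 = 6.270 mg/L.
Second outfall: C = (6.829·6.270 + 0.5180·437.0)/7.347 = 36.64 mg/L.

36.6 mg/L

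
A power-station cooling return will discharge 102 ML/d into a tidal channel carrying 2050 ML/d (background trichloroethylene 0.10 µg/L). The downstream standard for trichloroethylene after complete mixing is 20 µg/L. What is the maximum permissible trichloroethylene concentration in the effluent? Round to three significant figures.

At the limit, (Qr·Cr + Qe·Cₑ)/(Qr + Qe) = 20:
Cₑ = (2152·20 − 2050·0.1000) / 102.0 = 420.0 µg/L.

420 µg/L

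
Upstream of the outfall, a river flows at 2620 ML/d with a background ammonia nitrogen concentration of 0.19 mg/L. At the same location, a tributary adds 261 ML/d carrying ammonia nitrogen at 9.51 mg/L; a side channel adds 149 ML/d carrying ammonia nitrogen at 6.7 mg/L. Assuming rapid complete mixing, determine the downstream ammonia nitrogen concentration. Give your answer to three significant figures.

1.31 mg/L

Mixed concentration C = ΣQC/ΣQ = (2620·0.1900 + 261.0·9.510 + 149.0·6.700) / 3030 = 3978/3030 = 1.313 mg/L.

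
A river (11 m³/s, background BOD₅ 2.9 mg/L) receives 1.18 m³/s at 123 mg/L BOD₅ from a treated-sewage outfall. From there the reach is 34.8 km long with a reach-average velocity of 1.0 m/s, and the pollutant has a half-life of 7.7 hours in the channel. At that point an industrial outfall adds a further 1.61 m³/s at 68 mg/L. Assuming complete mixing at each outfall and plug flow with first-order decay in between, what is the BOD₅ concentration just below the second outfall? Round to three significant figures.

13.3 mg/L

Mass balance: C = (11.00·2.900 + 1.180·123.0) / 12.18 = 177.0/12.18 = 14.54 mg/L; combined flow 12.18 m³/s.
Travel time t = 34.8·1000 / 1.0 = 34800 s = 9.667 h.
Half-life 7.7 h → k = ln 2 / 7.7 = 0.09002 h⁻¹ = 2.160 d⁻¹.
Applying C = C₀e^(−kt): 14.54 × 0.4189 = 6.088 mg/L.
At the second outfall, C = (12.18·6.088 + 1.610·68.00) / (12.18 + 1.610) = 13.32 mg/L.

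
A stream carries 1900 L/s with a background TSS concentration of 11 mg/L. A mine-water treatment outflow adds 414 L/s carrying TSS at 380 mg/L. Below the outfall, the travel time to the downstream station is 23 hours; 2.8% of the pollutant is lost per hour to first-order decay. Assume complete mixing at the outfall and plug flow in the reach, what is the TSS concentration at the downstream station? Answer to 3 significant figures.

Mass balance: C = (1900·11.00 + 414.0·380.0) / 2314 = 178200/2314 = 77.02 mg/L.
2.8%/h lost → k = −ln(1 − 0.028) = 0.02840 h⁻¹.
First-order decay: C = 77.02·exp(−k·t) = 77.02·0.5204 = 40.08 mg/L.

40.1 mg/L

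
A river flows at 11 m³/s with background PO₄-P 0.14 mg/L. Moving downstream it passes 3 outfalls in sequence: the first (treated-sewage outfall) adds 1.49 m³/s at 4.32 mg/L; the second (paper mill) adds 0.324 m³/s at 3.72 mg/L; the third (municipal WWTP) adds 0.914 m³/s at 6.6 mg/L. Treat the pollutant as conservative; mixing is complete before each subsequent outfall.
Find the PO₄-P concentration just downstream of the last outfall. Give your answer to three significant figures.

1.11 mg/L

Outfall 1: combined Q = 12.49 m³/s; C = (11.00·0.1400 + 1.490·4.320)/12.49 = 0.6387 mg/L.
Outfall 2: combined Q = 12.81 m³/s; C = (12.49·0.6387 + 0.3240·3.720)/12.81 = 0.7166 mg/L.
Outfall 3: combined Q = 13.73 m³/s; C = (12.81·0.7166 + 0.9140·6.600)/13.73 = 1.108 mg/L.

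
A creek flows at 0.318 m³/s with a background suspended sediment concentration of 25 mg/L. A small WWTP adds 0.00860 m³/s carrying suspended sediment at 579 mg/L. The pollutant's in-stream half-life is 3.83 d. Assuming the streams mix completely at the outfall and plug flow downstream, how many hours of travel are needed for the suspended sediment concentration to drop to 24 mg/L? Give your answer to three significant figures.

66.4 h

Mass balance: C = (0.3180·25.00 + 0.008600·579.0) / 0.3266 = 12.93/0.3266 = 39.59 mg/L.
Half-life 3.83 d → k = ln 2 / 3.83 = 0.1810 d⁻¹.
39.59·exp(−k·t) = 24 → t = ln(39.59/24)/k = 238900 s = 66.37 h.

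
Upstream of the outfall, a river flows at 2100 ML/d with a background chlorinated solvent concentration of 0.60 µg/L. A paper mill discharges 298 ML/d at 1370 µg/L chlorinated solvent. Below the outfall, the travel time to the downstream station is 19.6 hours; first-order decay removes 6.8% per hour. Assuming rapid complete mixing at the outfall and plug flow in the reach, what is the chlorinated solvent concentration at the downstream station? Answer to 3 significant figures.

43.0 µg/L

Flow-weighted average: C = (2100·0.6000 + 298.0·1370) / 2398 = 409500/2398 = 170.8 µg/L.
6.8%/h lost → k = −ln(1 − 0.068) = 0.07042 h⁻¹.
Applying C = C₀e^(−kt): 170.8 × 0.2515 = 42.95 µg/L.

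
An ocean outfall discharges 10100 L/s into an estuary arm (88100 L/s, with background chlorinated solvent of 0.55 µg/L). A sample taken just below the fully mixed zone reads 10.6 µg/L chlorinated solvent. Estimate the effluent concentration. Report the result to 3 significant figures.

Mass balance: 88100·0.5500 + 10100·Cₑ = 98200·10.60
→ Cₑ = (98200·10.60 − 88100·0.5500) / 10100 = 98.26 µg/L.

98.3 µg/L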